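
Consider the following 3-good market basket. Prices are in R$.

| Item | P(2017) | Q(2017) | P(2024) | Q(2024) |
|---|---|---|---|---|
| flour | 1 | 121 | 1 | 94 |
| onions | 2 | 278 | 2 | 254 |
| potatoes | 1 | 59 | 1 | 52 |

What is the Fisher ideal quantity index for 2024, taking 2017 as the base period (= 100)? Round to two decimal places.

Laspeyres component (base-period weights):
ΣP(2017)Q(2024) = 1×94 + 2×254 + 1×52 = 94 + 508 + 52 = 654
ΣP(2017)Q(2017) = 1×121 + 2×278 + 1×59 = 121 + 556 + 59 = 736
L = 654 / 736 × 100 = 88.8587
Paasche component (current-period weights):
ΣP(2024)Q(2024) = 1×94 + 2×254 + 1×52 = 94 + 508 + 52 = 654
ΣP(2024)Q(2017) = 1×121 + 2×278 + 1×59 = 121 + 556 + 59 = 736
P = 654 / 736 × 100 = 88.8587
Fisher = √(L × P) = √(88.8587 × 88.8587) = 88.8587

88.86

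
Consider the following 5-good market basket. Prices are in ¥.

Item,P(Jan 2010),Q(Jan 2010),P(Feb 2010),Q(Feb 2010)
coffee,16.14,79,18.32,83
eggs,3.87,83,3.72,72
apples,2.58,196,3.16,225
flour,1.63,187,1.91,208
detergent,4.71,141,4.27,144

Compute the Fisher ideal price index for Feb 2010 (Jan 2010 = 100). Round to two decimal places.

Laspeyres component (base-period weights):
ΣP(Feb 2010)Q(Jan 2010) = 18.32×79 + 3.72×83 + 3.16×196 + 1.91×187 + 4.27×141 = 1447.28 + 308.76 + 619.36 + 357.17 + 602.07 = 3334.64
ΣP(Jan 2010)Q(Jan 2010) = 16.14×79 + 3.87×83 + 2.58×196 + 1.63×187 + 4.71×141 = 1275.06 + 321.21 + 505.68 + 304.81 + 664.11 = 3070.87
L = 3334.64 / 3070.87 × 100 = 108.5894
Paasche component (current-period weights):
ΣP(Feb 2010)Q(Feb 2010) = 18.32×83 + 3.72×72 + 3.16×225 + 1.91×208 + 4.27×144 = 1520.56 + 267.84 + 711 + 397.28 + 614.88 = 3511.56
ΣP(Jan 2010)Q(Feb 2010) = 16.14×83 + 3.87×72 + 2.58×225 + 1.63×208 + 4.71×144 = 1339.62 + 278.64 + 580.5 + 339.04 + 678.24 = 3216.04
P = 3511.56 / 3216.04 × 100 = 109.1889
Fisher = √(L × P) = √(108.5894 × 109.1889) = 108.8888

108.89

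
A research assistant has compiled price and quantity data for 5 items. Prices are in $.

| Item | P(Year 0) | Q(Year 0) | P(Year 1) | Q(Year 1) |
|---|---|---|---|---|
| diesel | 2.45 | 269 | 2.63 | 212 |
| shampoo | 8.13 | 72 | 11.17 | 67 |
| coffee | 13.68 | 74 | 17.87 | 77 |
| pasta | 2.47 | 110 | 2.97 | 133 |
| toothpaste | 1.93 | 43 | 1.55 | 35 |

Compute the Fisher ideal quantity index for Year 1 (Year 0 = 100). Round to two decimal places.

96.63

Laspeyres component (base-period weights):
ΣP(Year 0)Q(Year 1) = 2.45×212 + 8.13×67 + 13.68×77 + 2.47×133 + 1.93×35 = 519.4 + 544.71 + 1053.36 + 328.51 + 67.55 = 2513.53
ΣP(Year 0)Q(Year 0) = 2.45×269 + 8.13×72 + 13.68×74 + 2.47×110 + 1.93×43 = 659.05 + 585.36 + 1012.32 + 271.7 + 82.99 = 2611.42
L = 2513.53 / 2611.42 × 100 = 96.2515
Paasche component (current-period weights):
ΣP(Year 1)Q(Year 1) = 2.63×212 + 11.17×67 + 17.87×77 + 2.97×133 + 1.55×35 = 557.56 + 748.39 + 1375.99 + 395.01 + 54.25 = 3131.2
ΣP(Year 1)Q(Year 0) = 2.63×269 + 11.17×72 + 17.87×74 + 2.97×110 + 1.55×43 = 707.47 + 804.24 + 1322.38 + 326.7 + 66.65 = 3227.44
P = 3131.2 / 3227.44 × 100 = 97.0181
Fisher = √(L × P) = √(96.2515 × 97.0181) = 96.6340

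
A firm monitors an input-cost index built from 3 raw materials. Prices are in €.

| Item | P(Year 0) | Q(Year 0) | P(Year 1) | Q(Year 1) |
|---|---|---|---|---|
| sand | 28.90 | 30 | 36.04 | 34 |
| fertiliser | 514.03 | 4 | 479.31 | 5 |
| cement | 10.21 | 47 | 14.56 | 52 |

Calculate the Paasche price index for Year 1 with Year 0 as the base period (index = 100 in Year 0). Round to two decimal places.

107.23

Paasche price index uses current-period quantities as weights.
ΣP(Year 1)·Q(Year 1) = 36.04×34 + 479.31×5 + 14.56×52 = 1225.36 + 2396.55 + 757.12 = 4379.03
ΣP(Year 0)·Q(Year 1) = 28.90×34 + 514.03×5 + 10.21×52 = 982.6 + 2570.15 + 530.92 = 4083.67
Index = 4379.03 / 4083.67 × 100 = 107.2327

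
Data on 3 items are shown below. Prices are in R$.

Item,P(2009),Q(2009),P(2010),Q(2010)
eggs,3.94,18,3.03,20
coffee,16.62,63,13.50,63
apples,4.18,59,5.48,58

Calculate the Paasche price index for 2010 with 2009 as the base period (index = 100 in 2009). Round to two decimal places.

Paasche price index uses current-period quantities as weights.
ΣP(2010)·Q(2010) = 3.03×20 + 13.50×63 + 5.48×58 = 60.6 + 850.5 + 317.84 = 1228.94
ΣP(2009)·Q(2010) = 3.94×20 + 16.62×63 + 4.18×58 = 78.8 + 1047.06 + 242.44 = 1368.3
Index = 1228.94 / 1368.3 × 100 = 89.8151

89.82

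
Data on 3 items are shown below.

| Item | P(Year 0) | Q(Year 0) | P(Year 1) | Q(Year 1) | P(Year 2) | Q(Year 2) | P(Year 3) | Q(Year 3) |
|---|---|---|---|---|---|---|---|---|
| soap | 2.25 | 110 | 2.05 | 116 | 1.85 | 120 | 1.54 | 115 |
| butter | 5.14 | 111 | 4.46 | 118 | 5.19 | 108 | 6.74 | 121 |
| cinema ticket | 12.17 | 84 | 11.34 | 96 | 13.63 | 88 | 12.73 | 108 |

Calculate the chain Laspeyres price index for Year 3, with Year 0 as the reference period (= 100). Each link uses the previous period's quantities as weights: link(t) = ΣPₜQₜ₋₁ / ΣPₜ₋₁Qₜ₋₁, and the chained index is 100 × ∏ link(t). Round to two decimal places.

107.49

Link Year 0→Year 1:
ΣP(Year 1)Q(Year 0) = 2.05×110 + 4.46×111 + 11.34×84 = 225.5 + 495.06 + 952.56 = 1673.12
ΣP(Year 0)Q(Year 0) = 2.25×110 + 5.14×111 + 12.17×84 = 247.5 + 570.54 + 1022.28 = 1840.32
link = 1673.12/1840.32 = 0.909146
Link Year 1→Year 2:
ΣP(Year 2)Q(Year 1) = 1.85×116 + 5.19×118 + 13.63×96 = 214.6 + 612.42 + 1308.48 = 2135.5
ΣP(Year 1)Q(Year 1) = 2.05×116 + 4.46×118 + 11.34×96 = 237.8 + 526.28 + 1088.64 = 1852.72
link = 2135.5/1852.72 = 1.152630
Link Year 2→Year 3:
ΣP(Year 3)Q(Year 2) = 1.54×120 + 6.74×108 + 12.73×88 = 184.8 + 727.92 + 1120.24 = 2032.96
ΣP(Year 2)Q(Year 2) = 1.85×120 + 5.19×108 + 13.63×88 = 222 + 560.52 + 1199.44 = 1981.96
link = 2032.96/1981.96 = 1.025732
Chained index = 100 × 0.909146 × 1.152630 × 1.025732 = 107.4874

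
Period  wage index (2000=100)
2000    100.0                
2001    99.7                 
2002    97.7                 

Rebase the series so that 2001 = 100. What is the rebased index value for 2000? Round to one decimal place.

Rebased(2000) = 100.0 / 99.7 × 100 = 100.3009

100.3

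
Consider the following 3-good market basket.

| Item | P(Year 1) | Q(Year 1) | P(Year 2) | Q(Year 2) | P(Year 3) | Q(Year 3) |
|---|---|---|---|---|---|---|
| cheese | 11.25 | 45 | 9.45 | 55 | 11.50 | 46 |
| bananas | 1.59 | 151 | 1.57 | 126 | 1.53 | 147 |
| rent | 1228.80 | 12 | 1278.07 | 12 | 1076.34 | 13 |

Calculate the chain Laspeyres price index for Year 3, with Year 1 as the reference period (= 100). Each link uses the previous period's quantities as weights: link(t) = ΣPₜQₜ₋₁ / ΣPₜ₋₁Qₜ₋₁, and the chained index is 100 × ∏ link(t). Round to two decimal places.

88.39

Link Year 1→Year 2:
ΣP(Year 2)Q(Year 1) = 9.45×45 + 1.57×151 + 1278.07×12 = 425.25 + 237.07 + 15336.84 = 15999.16
ΣP(Year 1)Q(Year 1) = 11.25×45 + 1.59×151 + 1228.80×12 = 506.25 + 240.09 + 14745.6 = 15491.94
link = 15999.16/15491.94 = 1.032741
Link Year 2→Year 3:
ΣP(Year 3)Q(Year 2) = 11.50×55 + 1.53×126 + 1076.34×12 = 632.5 + 192.78 + 12916.08 = 13741.36
ΣP(Year 2)Q(Year 2) = 9.45×55 + 1.57×126 + 1278.07×12 = 519.75 + 197.82 + 15336.84 = 16054.41
link = 13741.36/16054.41 = 0.855924
Chained index = 100 × 1.032741 × 0.855924 = 88.3948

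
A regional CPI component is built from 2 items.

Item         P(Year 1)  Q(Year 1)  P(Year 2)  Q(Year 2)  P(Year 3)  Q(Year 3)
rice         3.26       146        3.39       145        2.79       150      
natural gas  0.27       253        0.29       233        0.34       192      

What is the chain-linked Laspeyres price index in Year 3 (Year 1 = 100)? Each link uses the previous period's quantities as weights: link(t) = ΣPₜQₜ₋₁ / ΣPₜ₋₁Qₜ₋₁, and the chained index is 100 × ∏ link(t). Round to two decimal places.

Link Year 1→Year 2:
ΣP(Year 2)Q(Year 1) = 3.39×146 + 0.29×253 = 494.94 + 73.37 = 568.31
ΣP(Year 1)Q(Year 1) = 3.26×146 + 0.27×253 = 475.96 + 68.31 = 544.27
link = 568.31/544.27 = 1.044169
Link Year 2→Year 3:
ΣP(Year 3)Q(Year 2) = 2.79×145 + 0.34×233 = 404.55 + 79.22 = 483.77
ΣP(Year 2)Q(Year 2) = 3.39×145 + 0.29×233 = 491.55 + 67.57 = 559.12
link = 483.77/559.12 = 0.865235
Chained index = 100 × 1.044169 × 0.865235 = 90.3451

90.35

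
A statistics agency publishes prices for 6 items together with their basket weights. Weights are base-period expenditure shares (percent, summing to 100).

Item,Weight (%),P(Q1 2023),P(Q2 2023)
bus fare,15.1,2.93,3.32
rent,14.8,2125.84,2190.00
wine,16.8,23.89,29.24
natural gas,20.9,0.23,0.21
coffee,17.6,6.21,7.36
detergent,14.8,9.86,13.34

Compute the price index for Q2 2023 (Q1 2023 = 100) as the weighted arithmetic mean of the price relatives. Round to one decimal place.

112.9

bus fare: 15.1 × (3.32/2.93) = 15.1 × 1.133106 = 17.1099
rent: 14.8 × (2190.00/2125.84) = 14.8 × 1.030181 = 15.2467
wine: 16.8 × (29.24/23.89) = 16.8 × 1.223943 = 20.5622
natural gas: 20.9 × (0.21/0.23) = 20.9 × 0.913043 = 19.0826
coffee: 17.6 × (7.36/6.21) = 17.6 × 1.185185 = 20.8593
detergent: 14.8 × (13.34/9.86) = 14.8 × 1.352941 = 20.0235
Index = Σ wᵢ·(p₁ᵢ/p₀ᵢ) = 17.1099 + 15.2467 + 20.5622 + 19.0826 + 20.8593 + 20.0235 = 112.8842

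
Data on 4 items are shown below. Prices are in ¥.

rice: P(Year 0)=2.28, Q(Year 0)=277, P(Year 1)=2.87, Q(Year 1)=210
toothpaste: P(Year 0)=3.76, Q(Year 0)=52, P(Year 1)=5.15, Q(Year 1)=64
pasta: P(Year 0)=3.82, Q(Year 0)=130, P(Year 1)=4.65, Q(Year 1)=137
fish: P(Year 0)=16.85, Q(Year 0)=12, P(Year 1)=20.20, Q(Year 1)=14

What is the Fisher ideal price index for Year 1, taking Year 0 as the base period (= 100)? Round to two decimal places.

Laspeyres component (base-period weights):
ΣP(Year 1)Q(Year 0) = 2.87×277 + 5.15×52 + 4.65×130 + 20.20×12 = 794.99 + 267.8 + 604.5 + 242.4 = 1909.69
ΣP(Year 0)Q(Year 0) = 2.28×277 + 3.76×52 + 3.82×130 + 16.85×12 = 631.56 + 195.52 + 496.6 + 202.2 = 1525.88
L = 1909.69 / 1525.88 × 100 = 125.1534
Paasche component (current-period weights):
ΣP(Year 1)Q(Year 1) = 2.87×210 + 5.15×64 + 4.65×137 + 20.20×14 = 602.7 + 329.6 + 637.05 + 282.8 = 1852.15
ΣP(Year 0)Q(Year 1) = 2.28×210 + 3.76×64 + 3.82×137 + 16.85×14 = 478.8 + 240.64 + 523.34 + 235.9 = 1478.68
P = 1852.15 / 1478.68 × 100 = 125.2570
Fisher = √(L × P) = √(125.1534 × 125.2570) = 125.2052

125.21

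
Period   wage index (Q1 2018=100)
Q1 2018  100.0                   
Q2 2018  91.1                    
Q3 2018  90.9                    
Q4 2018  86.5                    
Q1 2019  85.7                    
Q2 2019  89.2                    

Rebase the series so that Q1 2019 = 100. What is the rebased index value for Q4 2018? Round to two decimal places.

100.93

Rebased(Q4 2018) = 86.5 / 85.7 × 100 = 100.9335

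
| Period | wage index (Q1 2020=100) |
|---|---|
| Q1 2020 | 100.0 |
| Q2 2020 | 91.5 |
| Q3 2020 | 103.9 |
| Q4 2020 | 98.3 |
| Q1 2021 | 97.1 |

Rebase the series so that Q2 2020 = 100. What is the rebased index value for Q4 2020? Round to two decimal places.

107.43

Rebased(Q4 2020) = 98.3 / 91.5 × 100 = 107.4317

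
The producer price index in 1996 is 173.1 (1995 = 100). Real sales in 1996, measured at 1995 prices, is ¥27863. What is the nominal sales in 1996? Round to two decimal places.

48230.85

Nominal = Real × (Index/100) = 27863 × (173.1/100)
        = 27863 × 1.731 = 48230.8530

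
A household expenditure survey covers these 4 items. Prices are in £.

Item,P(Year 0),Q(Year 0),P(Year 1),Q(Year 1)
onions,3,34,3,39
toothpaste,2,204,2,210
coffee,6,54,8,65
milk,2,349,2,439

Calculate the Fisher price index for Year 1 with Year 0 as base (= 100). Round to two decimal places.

107.13

Laspeyres component (base-period weights):
ΣP(Year 1)Q(Year 0) = 3×34 + 2×204 + 8×54 + 2×349 = 102 + 408 + 432 + 698 = 1640
ΣP(Year 0)Q(Year 0) = 3×34 + 2×204 + 6×54 + 2×349 = 102 + 408 + 324 + 698 = 1532
L = 1640 / 1532 × 100 = 107.0496
Paasche component (current-period weights):
ΣP(Year 1)Q(Year 1) = 3×39 + 2×210 + 8×65 + 2×439 = 117 + 420 + 520 + 878 = 1935
ΣP(Year 0)Q(Year 1) = 3×39 + 2×210 + 6×65 + 2×439 = 117 + 420 + 390 + 878 = 1805
P = 1935 / 1805 × 100 = 107.2022
Fisher = √(L × P) = √(107.0496 × 107.2022) = 107.1259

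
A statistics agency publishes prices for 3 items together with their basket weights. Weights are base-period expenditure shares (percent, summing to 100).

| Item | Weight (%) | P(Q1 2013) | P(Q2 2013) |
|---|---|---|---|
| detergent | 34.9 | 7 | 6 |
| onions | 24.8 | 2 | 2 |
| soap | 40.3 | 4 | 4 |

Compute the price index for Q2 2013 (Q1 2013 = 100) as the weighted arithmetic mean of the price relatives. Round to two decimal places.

detergent: 34.9 × (6/7) = 34.9 × 0.857143 = 29.9143
onions: 24.8 × (2/2) = 24.8 × 1.000000 = 24.8000
soap: 40.3 × (4/4) = 40.3 × 1.000000 = 40.3000
Index = Σ wᵢ·(p₁ᵢ/p₀ᵢ) = 29.9143 + 24.8000 + 40.3000 = 95.0143

95.01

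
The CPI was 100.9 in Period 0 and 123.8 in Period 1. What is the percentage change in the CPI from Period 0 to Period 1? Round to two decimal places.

22.70%

Change = (123.8 − 100.9) / 100.9 × 100
       = 22.9 / 100.9 × 100 = 22.6957%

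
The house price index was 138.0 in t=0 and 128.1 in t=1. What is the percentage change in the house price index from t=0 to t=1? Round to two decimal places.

-7.17%

Change = (128.1 − 138.0) / 138.0 × 100
       = -9.9 / 138.0 × 100 = -7.1739%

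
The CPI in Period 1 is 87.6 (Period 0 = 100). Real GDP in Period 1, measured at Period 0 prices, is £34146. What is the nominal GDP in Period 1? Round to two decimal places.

Nominal = Real × (Index/100) = 34146 × (87.6/100)
        = 34146 × 0.876 = 29911.8960

29911.90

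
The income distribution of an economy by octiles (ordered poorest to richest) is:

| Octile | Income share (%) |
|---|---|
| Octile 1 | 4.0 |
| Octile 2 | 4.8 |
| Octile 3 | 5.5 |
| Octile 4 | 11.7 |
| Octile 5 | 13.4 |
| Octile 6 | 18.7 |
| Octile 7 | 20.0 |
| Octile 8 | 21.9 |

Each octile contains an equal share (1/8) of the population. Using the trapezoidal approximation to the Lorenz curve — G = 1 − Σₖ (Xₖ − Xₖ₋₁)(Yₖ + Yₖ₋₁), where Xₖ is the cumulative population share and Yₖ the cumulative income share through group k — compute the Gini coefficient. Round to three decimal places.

Cumulative income shares Yₖ: 0.0400, 0.0880, 0.1430, 0.2600, 0.3940, 0.5810, 0.7810, 1.0000
Σ (Xₖ−Xₖ₋₁)(Yₖ+Yₖ₋₁) = (1/8)(0.0400+0.0000) + (1/8)(0.0880+0.0400) + (1/8)(0.1430+0.0880) + (1/8)(0.2600+0.1430) + (1/8)(0.3940+0.2600) + (1/8)(0.5810+0.3940) + (1/8)(0.7810+0.5810) + (1/8)(1.0000+0.7810)
  = 0.0050 + 0.0160 + 0.0289 + 0.0504 + 0.0818 + 0.1219 + 0.1702 + 0.2226 = 0.6967
G = 1 − 0.6967 = 0.3033

0.303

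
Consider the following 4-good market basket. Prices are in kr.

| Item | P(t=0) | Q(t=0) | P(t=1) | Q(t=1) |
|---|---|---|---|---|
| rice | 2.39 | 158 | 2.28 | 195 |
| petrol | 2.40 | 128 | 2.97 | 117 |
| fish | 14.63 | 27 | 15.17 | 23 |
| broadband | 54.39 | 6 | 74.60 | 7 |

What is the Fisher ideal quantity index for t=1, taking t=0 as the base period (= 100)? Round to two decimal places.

104.11

Laspeyres component (base-period weights):
ΣP(t=0)Q(t=1) = 2.39×195 + 2.40×117 + 14.63×23 + 54.39×7 = 466.05 + 280.8 + 336.49 + 380.73 = 1464.07
ΣP(t=0)Q(t=0) = 2.39×158 + 2.40×128 + 14.63×27 + 54.39×6 = 377.62 + 307.2 + 395.01 + 326.34 = 1406.17
L = 1464.07 / 1406.17 × 100 = 104.1176
Paasche component (current-period weights):
ΣP(t=1)Q(t=1) = 2.28×195 + 2.97×117 + 15.17×23 + 74.60×7 = 444.6 + 347.49 + 348.91 + 522.2 = 1663.2
ΣP(t=1)Q(t=0) = 2.28×158 + 2.97×128 + 15.17×27 + 74.60×6 = 360.24 + 380.16 + 409.59 + 447.6 = 1597.59
P = 1663.2 / 1597.59 × 100 = 104.1068
Fisher = √(L × P) = √(104.1176 × 104.1068) = 104.1122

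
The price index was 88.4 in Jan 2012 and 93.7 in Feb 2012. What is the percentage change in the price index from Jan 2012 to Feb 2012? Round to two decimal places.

6.00%

Change = (93.7 − 88.4) / 88.4 × 100
       = 5.3 / 88.4 × 100 = 5.9955%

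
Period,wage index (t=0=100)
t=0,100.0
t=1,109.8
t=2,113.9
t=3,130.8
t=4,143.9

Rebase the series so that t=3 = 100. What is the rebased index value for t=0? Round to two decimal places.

76.45

Rebased(t=0) = 100.0 / 130.8 × 100 = 76.4526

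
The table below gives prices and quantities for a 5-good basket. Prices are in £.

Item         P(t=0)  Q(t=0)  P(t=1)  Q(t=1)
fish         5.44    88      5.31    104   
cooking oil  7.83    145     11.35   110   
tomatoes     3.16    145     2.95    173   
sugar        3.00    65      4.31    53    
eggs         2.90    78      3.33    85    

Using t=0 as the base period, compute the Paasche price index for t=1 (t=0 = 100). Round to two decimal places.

118.63

Paasche price index uses current-period quantities as weights.
ΣP(t=1)·Q(t=1) = 5.31×104 + 11.35×110 + 2.95×173 + 4.31×53 + 3.33×85 = 552.24 + 1248.5 + 510.35 + 228.43 + 283.05 = 2822.57
ΣP(t=0)·Q(t=1) = 5.44×104 + 7.83×110 + 3.16×173 + 3.00×53 + 2.90×85 = 565.76 + 861.3 + 546.68 + 159 + 246.5 = 2379.24
Index = 2822.57 / 2379.24 × 100 = 118.6333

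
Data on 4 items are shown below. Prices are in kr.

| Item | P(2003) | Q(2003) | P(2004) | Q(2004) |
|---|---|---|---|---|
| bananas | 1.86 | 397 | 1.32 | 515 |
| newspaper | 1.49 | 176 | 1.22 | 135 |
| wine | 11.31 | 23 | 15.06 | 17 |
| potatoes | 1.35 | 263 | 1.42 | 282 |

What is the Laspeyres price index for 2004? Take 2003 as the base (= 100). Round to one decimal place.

Laspeyres price index uses base-period quantities as weights.
ΣP(2004)·Q(2003) = 1.32×397 + 1.22×176 + 15.06×23 + 1.42×263 = 524.04 + 214.72 + 346.38 + 373.46 = 1458.6
ΣP(2003)·Q(2003) = 1.86×397 + 1.49×176 + 11.31×23 + 1.35×263 = 738.42 + 262.24 + 260.13 + 355.05 = 1615.84
Index = 1458.6 / 1615.84 × 100 = 90.2688

90.3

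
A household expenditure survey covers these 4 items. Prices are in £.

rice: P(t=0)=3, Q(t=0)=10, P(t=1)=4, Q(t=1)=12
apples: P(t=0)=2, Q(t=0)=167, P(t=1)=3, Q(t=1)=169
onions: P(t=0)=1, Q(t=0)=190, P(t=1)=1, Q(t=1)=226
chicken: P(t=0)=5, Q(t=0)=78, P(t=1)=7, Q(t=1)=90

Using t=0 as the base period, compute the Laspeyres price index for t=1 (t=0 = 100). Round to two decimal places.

135.28

Laspeyres price index uses base-period quantities as weights.
ΣP(t=1)·Q(t=0) = 4×10 + 3×167 + 1×190 + 7×78 = 40 + 501 + 190 + 546 = 1277
ΣP(t=0)·Q(t=0) = 3×10 + 2×167 + 1×190 + 5×78 = 30 + 334 + 190 + 390 = 944
Index = 1277 / 944 × 100 = 135.2754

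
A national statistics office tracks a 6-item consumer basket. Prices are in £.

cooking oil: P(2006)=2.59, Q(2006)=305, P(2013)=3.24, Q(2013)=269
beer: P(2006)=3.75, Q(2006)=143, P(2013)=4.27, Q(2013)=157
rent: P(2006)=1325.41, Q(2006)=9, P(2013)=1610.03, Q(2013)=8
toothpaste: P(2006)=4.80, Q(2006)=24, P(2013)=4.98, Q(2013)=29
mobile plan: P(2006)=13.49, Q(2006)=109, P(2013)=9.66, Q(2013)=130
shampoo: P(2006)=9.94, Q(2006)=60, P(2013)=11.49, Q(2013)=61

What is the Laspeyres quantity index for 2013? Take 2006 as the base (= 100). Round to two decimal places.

93.21

Laspeyres quantity index uses base-period prices as weights.
ΣP(2006)·Q(2013) = 2.59×269 + 3.75×157 + 1325.41×8 + 4.80×29 + 13.49×130 + 9.94×61 = 696.71 + 588.75 + 10603.28 + 139.2 + 1753.7 + 606.34 = 14387.98
ΣP(2006)·Q(2006) = 2.59×305 + 3.75×143 + 1325.41×9 + 4.80×24 + 13.49×109 + 9.94×60 = 789.95 + 536.25 + 11928.69 + 115.2 + 1470.41 + 596.4 = 15436.9
Index = 14387.98 / 15436.9 × 100 = 93.2051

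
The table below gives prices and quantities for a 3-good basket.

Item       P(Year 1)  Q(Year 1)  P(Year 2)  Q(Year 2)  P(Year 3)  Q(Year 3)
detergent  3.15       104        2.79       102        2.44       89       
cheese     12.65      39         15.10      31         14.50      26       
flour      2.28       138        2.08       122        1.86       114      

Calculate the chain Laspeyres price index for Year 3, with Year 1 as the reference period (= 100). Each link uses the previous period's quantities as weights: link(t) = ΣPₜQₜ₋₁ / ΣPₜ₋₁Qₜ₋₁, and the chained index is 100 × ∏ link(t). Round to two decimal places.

Link Year 1→Year 2:
ΣP(Year 2)Q(Year 1) = 2.79×104 + 15.10×39 + 2.08×138 = 290.16 + 588.9 + 287.04 = 1166.1
ΣP(Year 1)Q(Year 1) = 3.15×104 + 12.65×39 + 2.28×138 = 327.6 + 493.35 + 314.64 = 1135.59
link = 1166.1/1135.59 = 1.026867
Link Year 2→Year 3:
ΣP(Year 3)Q(Year 2) = 2.44×102 + 14.50×31 + 1.86×122 = 248.88 + 449.5 + 226.92 = 925.3
ΣP(Year 2)Q(Year 2) = 2.79×102 + 15.10×31 + 2.08×122 = 284.58 + 468.1 + 253.76 = 1006.44
link = 925.3/1006.44 = 0.919379
Chained index = 100 × 1.026867 × 0.919379 = 94.4080

94.41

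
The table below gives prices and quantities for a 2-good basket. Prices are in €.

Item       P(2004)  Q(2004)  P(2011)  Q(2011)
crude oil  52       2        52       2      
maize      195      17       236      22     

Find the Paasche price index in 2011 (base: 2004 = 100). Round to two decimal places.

Paasche price index uses current-period quantities as weights.
ΣP(2011)·Q(2011) = 52×2 + 236×22 = 104 + 5192 = 5296
ΣP(2004)·Q(2011) = 52×2 + 195×22 = 104 + 4290 = 4394
Index = 5296 / 4394 × 100 = 120.5280

120.53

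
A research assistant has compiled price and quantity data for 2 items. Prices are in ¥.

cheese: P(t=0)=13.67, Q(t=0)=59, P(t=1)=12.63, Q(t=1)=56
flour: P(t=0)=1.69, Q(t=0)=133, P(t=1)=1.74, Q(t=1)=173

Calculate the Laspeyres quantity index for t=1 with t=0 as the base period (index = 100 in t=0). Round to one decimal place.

Laspeyres quantity index uses base-period prices as weights.
ΣP(t=0)·Q(t=1) = 13.67×56 + 1.69×173 = 765.52 + 292.37 = 1057.89
ΣP(t=0)·Q(t=0) = 13.67×59 + 1.69×133 = 806.53 + 224.77 = 1031.3
Index = 1057.89 / 1031.3 × 100 = 102.5783

102.6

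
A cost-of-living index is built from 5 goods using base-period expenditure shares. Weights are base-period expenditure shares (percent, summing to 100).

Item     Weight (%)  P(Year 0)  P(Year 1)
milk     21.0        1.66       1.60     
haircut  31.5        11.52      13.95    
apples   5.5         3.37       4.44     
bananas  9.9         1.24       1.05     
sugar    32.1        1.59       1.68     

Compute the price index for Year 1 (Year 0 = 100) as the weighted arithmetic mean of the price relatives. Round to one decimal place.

milk: 21.0 × (1.60/1.66) = 21.0 × 0.963855 = 20.2410
haircut: 31.5 × (13.95/11.52) = 31.5 × 1.210938 = 38.1445
apples: 5.5 × (4.44/3.37) = 5.5 × 1.317507 = 7.2463
bananas: 9.9 × (1.05/1.24) = 9.9 × 0.846774 = 8.3831
sugar: 32.1 × (1.68/1.59) = 32.1 × 1.056604 = 33.9170
Index = Σ wᵢ·(p₁ᵢ/p₀ᵢ) = 20.2410 + 38.1445 + 7.2463 + 8.3831 + 33.9170 = 107.9318

107.9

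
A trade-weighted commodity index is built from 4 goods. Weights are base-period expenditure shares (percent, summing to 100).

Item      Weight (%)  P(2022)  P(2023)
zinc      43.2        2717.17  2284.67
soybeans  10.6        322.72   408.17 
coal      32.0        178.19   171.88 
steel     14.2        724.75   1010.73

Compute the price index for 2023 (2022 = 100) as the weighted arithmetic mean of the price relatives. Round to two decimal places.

100.40

zinc: 43.2 × (2284.67/2717.17) = 43.2 × 0.840827 = 36.3237
soybeans: 10.6 × (408.17/322.72) = 10.6 × 1.264781 = 13.4067
coal: 32.0 × (171.88/178.19) = 32.0 × 0.964588 = 30.8668
steel: 14.2 × (1010.73/724.75) = 14.2 × 1.394591 = 19.8032
Index = Σ wᵢ·(p₁ᵢ/p₀ᵢ) = 36.3237 + 13.4067 + 30.8668 + 19.8032 = 100.4004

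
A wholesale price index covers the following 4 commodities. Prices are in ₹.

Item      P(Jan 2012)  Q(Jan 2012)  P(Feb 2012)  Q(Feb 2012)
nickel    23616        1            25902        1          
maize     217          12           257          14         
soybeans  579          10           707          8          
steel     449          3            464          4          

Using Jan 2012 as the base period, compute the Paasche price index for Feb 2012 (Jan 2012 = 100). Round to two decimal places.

Paasche price index uses current-period quantities as weights.
ΣP(Feb 2012)·Q(Feb 2012) = 25902×1 + 257×14 + 707×8 + 464×4 = 25902 + 3598 + 5656 + 1856 = 37012
ΣP(Jan 2012)·Q(Feb 2012) = 23616×1 + 217×14 + 579×8 + 449×4 = 23616 + 3038 + 4632 + 1796 = 33082
Index = 37012 / 33082 × 100 = 111.8796

111.88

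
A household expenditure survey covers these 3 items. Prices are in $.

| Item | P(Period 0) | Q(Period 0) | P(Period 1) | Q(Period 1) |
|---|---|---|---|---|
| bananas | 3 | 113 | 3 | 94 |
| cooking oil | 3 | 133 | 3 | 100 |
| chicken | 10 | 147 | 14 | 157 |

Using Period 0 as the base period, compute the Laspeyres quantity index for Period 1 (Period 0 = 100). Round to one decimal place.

Laspeyres quantity index uses base-period prices as weights.
ΣP(Period 0)·Q(Period 1) = 3×94 + 3×100 + 10×157 = 282 + 300 + 1570 = 2152
ΣP(Period 0)·Q(Period 0) = 3×113 + 3×133 + 10×147 = 339 + 399 + 1470 = 2208
Index = 2152 / 2208 × 100 = 97.4638

97.5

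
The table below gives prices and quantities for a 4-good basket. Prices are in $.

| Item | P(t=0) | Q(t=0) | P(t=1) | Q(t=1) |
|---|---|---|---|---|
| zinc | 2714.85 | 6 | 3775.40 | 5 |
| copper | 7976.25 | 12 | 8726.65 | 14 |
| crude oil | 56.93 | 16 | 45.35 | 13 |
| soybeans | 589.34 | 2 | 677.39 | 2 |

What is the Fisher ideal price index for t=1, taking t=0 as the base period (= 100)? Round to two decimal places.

112.96

Laspeyres component (base-period weights):
ΣP(t=1)Q(t=0) = 3775.40×6 + 8726.65×12 + 45.35×16 + 677.39×2 = 22652.4 + 104719.8 + 725.6 + 1354.78 = 129452.58
ΣP(t=0)Q(t=0) = 2714.85×6 + 7976.25×12 + 56.93×16 + 589.34×2 = 16289.1 + 95715 + 910.88 + 1178.68 = 114093.66
L = 129452.58 / 114093.66 × 100 = 113.4617
Paasche component (current-period weights):
ΣP(t=1)Q(t=1) = 3775.40×5 + 8726.65×14 + 45.35×13 + 677.39×2 = 18877 + 122173.1 + 589.55 + 1354.78 = 142994.43
ΣP(t=0)Q(t=1) = 2714.85×5 + 7976.25×14 + 56.93×13 + 589.34×2 = 13574.25 + 111667.5 + 740.09 + 1178.68 = 127160.52
P = 142994.43 / 127160.52 × 100 = 112.4519
Fisher = √(L × P) = √(113.4617 × 112.4519) = 112.9557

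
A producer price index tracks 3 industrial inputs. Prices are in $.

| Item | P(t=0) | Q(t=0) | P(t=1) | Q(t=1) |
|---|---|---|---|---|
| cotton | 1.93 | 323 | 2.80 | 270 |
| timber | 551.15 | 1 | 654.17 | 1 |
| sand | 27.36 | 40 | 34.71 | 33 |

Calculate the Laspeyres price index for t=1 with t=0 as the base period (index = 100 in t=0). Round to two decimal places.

Laspeyres price index uses base-period quantities as weights.
ΣP(t=1)·Q(t=0) = 2.80×323 + 654.17×1 + 34.71×40 = 904.4 + 654.17 + 1388.4 = 2946.97
ΣP(t=0)·Q(t=0) = 1.93×323 + 551.15×1 + 27.36×40 = 623.39 + 551.15 + 1094.4 = 2268.94
Index = 2946.97 / 2268.94 × 100 = 129.8831

129.88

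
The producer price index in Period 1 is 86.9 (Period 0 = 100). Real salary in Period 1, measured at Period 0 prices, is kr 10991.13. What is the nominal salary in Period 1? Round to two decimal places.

9551.29

Nominal = Real × (Index/100) = 10991.13 × (86.9/100)
        = 10991.13 × 0.869 = 9551.2920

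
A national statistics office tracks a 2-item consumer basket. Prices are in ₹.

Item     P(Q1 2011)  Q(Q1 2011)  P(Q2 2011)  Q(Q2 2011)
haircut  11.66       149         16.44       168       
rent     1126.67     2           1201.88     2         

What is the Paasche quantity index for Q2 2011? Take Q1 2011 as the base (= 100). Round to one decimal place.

Paasche quantity index uses current-period prices as weights.
ΣP(Q2 2011)·Q(Q2 2011) = 16.44×168 + 1201.88×2 = 2761.92 + 2403.76 = 5165.68
ΣP(Q2 2011)·Q(Q1 2011) = 16.44×149 + 1201.88×2 = 2449.56 + 2403.76 = 4853.32
Index = 5165.68 / 4853.32 × 100 = 106.4360

106.4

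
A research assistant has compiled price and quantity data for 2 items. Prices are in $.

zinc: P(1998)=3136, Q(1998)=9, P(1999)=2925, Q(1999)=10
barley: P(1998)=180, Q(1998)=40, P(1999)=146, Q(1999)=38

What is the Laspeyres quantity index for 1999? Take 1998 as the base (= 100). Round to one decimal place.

Laspeyres quantity index uses base-period prices as weights.
ΣP(1998)·Q(1999) = 3136×10 + 180×38 = 31360 + 6840 = 38200
ΣP(1998)·Q(1998) = 3136×9 + 180×40 = 28224 + 7200 = 35424
Index = 38200 / 35424 × 100 = 107.8365

107.8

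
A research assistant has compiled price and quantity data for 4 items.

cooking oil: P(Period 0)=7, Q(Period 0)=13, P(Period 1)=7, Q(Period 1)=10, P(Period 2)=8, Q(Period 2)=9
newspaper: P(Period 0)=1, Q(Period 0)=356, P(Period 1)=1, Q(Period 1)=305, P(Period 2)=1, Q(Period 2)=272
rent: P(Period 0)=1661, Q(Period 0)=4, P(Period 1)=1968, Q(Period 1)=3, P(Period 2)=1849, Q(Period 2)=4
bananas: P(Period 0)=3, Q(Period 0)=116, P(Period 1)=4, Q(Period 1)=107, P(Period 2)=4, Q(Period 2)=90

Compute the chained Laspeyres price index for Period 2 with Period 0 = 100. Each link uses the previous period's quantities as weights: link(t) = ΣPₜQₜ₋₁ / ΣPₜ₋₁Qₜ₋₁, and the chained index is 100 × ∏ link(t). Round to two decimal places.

111.96

Link Period 0→Period 1:
ΣP(Period 1)Q(Period 0) = 7×13 + 1×356 + 1968×4 + 4×116 = 91 + 356 + 7872 + 464 = 8783
ΣP(Period 0)Q(Period 0) = 7×13 + 1×356 + 1661×4 + 3×116 = 91 + 356 + 6644 + 348 = 7439
link = 8783/7439 = 1.180669
Link Period 1→Period 2:
ΣP(Period 2)Q(Period 1) = 8×10 + 1×305 + 1849×3 + 4×107 = 80 + 305 + 5547 + 428 = 6360
ΣP(Period 1)Q(Period 1) = 7×10 + 1×305 + 1968×3 + 4×107 = 70 + 305 + 5904 + 428 = 6707
link = 6360/6707 = 0.948263
Chained index = 100 × 1.180669 × 0.948263 = 111.9585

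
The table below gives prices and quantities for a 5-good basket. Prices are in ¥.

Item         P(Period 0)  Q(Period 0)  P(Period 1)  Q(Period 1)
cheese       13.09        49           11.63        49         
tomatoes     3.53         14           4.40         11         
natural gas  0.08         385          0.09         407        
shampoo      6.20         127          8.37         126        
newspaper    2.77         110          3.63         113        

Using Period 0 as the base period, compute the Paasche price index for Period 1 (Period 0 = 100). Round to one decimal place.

Paasche price index uses current-period quantities as weights.
ΣP(Period 1)·Q(Period 1) = 11.63×49 + 4.40×11 + 0.09×407 + 8.37×126 + 3.63×113 = 569.87 + 48.4 + 36.63 + 1054.62 + 410.19 = 2119.71
ΣP(Period 0)·Q(Period 1) = 13.09×49 + 3.53×11 + 0.08×407 + 6.20×126 + 2.77×113 = 641.41 + 38.83 + 32.56 + 781.2 + 313.01 = 1807.01
Index = 2119.71 / 1807.01 × 100 = 117.3048

117.3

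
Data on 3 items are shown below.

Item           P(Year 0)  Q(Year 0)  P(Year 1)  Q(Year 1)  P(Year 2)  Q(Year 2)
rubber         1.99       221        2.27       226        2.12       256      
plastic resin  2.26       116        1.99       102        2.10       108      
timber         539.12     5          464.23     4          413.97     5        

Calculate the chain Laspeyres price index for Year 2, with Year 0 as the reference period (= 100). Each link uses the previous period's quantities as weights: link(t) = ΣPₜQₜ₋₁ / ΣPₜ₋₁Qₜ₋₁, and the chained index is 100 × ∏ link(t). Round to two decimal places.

Link Year 0→Year 1:
ΣP(Year 1)Q(Year 0) = 2.27×221 + 1.99×116 + 464.23×5 = 501.67 + 230.84 + 2321.15 = 3053.66
ΣP(Year 0)Q(Year 0) = 1.99×221 + 2.26×116 + 539.12×5 = 439.79 + 262.16 + 2695.6 = 3397.55
link = 3053.66/3397.55 = 0.898783
Link Year 1→Year 2:
ΣP(Year 2)Q(Year 1) = 2.12×226 + 2.10×102 + 413.97×4 = 479.12 + 214.2 + 1655.88 = 2349.2
ΣP(Year 1)Q(Year 1) = 2.27×226 + 1.99×102 + 464.23×4 = 513.02 + 202.98 + 1856.92 = 2572.92
link = 2349.2/2572.92 = 0.913048
Chained index = 100 × 0.898783 × 0.913048 = 82.0632

82.06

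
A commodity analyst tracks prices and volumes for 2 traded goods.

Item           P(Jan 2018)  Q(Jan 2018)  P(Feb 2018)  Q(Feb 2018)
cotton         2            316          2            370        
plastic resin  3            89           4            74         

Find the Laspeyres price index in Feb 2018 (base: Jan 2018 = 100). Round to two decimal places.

109.90

Laspeyres price index uses base-period quantities as weights.
ΣP(Feb 2018)·Q(Jan 2018) = 2×316 + 4×89 = 632 + 356 = 988
ΣP(Jan 2018)·Q(Jan 2018) = 2×316 + 3×89 = 632 + 267 = 899
Index = 988 / 899 × 100 = 109.8999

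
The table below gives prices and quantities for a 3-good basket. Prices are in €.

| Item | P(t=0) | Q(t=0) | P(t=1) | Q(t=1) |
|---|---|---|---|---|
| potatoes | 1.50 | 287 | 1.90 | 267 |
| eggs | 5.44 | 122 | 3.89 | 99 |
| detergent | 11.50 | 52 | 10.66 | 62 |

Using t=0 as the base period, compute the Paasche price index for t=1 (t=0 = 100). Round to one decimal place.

Paasche price index uses current-period quantities as weights.
ΣP(t=1)·Q(t=1) = 1.90×267 + 3.89×99 + 10.66×62 = 507.3 + 385.11 + 660.92 = 1553.33
ΣP(t=0)·Q(t=1) = 1.50×267 + 5.44×99 + 11.50×62 = 400.5 + 538.56 + 713 = 1652.06
Index = 1553.33 / 1652.06 × 100 = 94.0238

94.0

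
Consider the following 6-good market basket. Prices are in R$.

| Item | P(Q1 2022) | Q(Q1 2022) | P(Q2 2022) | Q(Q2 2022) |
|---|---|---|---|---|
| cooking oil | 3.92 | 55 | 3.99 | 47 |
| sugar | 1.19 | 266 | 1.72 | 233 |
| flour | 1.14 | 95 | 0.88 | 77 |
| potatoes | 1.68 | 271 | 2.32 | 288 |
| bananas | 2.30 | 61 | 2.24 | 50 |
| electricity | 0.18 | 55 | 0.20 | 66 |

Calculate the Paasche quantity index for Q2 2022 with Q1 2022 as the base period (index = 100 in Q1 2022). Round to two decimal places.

Paasche quantity index uses current-period prices as weights.
ΣP(Q2 2022)·Q(Q2 2022) = 3.99×47 + 1.72×233 + 0.88×77 + 2.32×288 + 2.24×50 + 0.20×66 = 187.53 + 400.76 + 67.76 + 668.16 + 112 + 13.2 = 1449.41
ΣP(Q2 2022)·Q(Q1 2022) = 3.99×55 + 1.72×266 + 0.88×95 + 2.32×271 + 2.24×61 + 0.20×55 = 219.45 + 457.52 + 83.6 + 628.72 + 136.64 + 11 = 1536.93
Index = 1449.41 / 1536.93 × 100 = 94.3055

94.31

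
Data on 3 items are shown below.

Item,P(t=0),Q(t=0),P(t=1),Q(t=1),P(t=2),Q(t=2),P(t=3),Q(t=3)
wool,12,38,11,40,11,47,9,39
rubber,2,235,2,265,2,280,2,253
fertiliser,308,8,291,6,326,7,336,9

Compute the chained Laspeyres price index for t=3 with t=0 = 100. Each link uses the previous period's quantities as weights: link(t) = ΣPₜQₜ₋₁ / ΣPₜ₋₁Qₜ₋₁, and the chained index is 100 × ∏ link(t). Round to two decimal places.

101.47

Link t=0→t=1:
ΣP(t=1)Q(t=0) = 11×38 + 2×235 + 291×8 = 418 + 470 + 2328 = 3216
ΣP(t=0)Q(t=0) = 12×38 + 2×235 + 308×8 = 456 + 470 + 2464 = 3390
link = 3216/3390 = 0.948673
Link t=1→t=2:
ΣP(t=2)Q(t=1) = 11×40 + 2×265 + 326×6 = 440 + 530 + 1956 = 2926
ΣP(t=1)Q(t=1) = 11×40 + 2×265 + 291×6 = 440 + 530 + 1746 = 2716
link = 2926/2716 = 1.077320
Link t=2→t=3:
ΣP(t=3)Q(t=2) = 9×47 + 2×280 + 336×7 = 423 + 560 + 2352 = 3335
ΣP(t=2)Q(t=2) = 11×47 + 2×280 + 326×7 = 517 + 560 + 2282 = 3359
link = 3335/3359 = 0.992855
Chained index = 100 × 0.948673 × 1.077320 × 0.992855 = 101.4721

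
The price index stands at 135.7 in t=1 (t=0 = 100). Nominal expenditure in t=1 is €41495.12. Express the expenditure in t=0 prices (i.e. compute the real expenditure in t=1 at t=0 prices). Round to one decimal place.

Real = Nominal ÷ (Index/100) = 41495.12 ÷ (135.7/100)
     = 41495.12 ÷ 1.357 = 30578.5704

30578.6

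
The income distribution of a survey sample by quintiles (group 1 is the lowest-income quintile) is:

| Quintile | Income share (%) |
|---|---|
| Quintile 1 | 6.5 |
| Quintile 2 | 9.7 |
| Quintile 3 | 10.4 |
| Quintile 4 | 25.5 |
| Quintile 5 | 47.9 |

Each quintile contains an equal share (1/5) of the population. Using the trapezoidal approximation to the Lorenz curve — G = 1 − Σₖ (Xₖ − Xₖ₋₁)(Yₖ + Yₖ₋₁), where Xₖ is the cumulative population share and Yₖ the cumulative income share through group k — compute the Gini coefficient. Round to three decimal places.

0.394

Cumulative income shares Yₖ: 0.0650, 0.1620, 0.2660, 0.5210, 1.0000
Σ (Xₖ−Xₖ₋₁)(Yₖ+Yₖ₋₁) = (1/5)(0.0650+0.0000) + (1/5)(0.1620+0.0650) + (1/5)(0.2660+0.1620) + (1/5)(0.5210+0.2660) + (1/5)(1.0000+0.5210)
  = 0.0130 + 0.0454 + 0.0856 + 0.1574 + 0.3042 = 0.6056
G = 1 − 0.6056 = 0.3944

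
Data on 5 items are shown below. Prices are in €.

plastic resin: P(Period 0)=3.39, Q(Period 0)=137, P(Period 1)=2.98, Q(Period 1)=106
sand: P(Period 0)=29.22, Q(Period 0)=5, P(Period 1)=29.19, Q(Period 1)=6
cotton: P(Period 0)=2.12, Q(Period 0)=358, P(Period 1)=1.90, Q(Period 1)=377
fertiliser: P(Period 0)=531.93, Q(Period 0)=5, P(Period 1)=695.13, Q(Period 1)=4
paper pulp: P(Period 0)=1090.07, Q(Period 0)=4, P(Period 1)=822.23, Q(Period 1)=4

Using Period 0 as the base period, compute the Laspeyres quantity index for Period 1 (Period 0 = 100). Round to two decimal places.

93.24

Laspeyres quantity index uses base-period prices as weights.
ΣP(Period 0)·Q(Period 1) = 3.39×106 + 29.22×6 + 2.12×377 + 531.93×4 + 1090.07×4 = 359.34 + 175.32 + 799.24 + 2127.72 + 4360.28 = 7821.9
ΣP(Period 0)·Q(Period 0) = 3.39×137 + 29.22×5 + 2.12×358 + 531.93×5 + 1090.07×4 = 464.43 + 146.1 + 758.96 + 2659.65 + 4360.28 = 8389.42
Index = 7821.9 / 8389.42 × 100 = 93.2353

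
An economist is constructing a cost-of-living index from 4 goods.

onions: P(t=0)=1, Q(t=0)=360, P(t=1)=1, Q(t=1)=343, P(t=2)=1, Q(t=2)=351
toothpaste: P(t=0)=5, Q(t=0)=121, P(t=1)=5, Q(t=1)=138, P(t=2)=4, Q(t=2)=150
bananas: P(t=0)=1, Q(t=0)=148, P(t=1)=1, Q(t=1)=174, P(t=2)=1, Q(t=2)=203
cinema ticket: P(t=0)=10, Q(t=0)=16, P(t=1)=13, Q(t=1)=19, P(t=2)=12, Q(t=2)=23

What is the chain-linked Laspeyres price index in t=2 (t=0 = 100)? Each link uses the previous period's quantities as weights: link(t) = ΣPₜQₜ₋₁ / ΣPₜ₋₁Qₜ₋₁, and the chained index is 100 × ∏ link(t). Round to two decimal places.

92.57

Link t=0→t=1:
ΣP(t=1)Q(t=0) = 1×360 + 5×121 + 1×148 + 13×16 = 360 + 605 + 148 + 208 = 1321
ΣP(t=0)Q(t=0) = 1×360 + 5×121 + 1×148 + 10×16 = 360 + 605 + 148 + 160 = 1273
link = 1321/1273 = 1.037706
Link t=1→t=2:
ΣP(t=2)Q(t=1) = 1×343 + 4×138 + 1×174 + 12×19 = 343 + 552 + 174 + 228 = 1297
ΣP(t=1)Q(t=1) = 1×343 + 5×138 + 1×174 + 13×19 = 343 + 690 + 174 + 247 = 1454
link = 1297/1454 = 0.892022
Chained index = 100 × 1.037706 × 0.892022 = 92.5657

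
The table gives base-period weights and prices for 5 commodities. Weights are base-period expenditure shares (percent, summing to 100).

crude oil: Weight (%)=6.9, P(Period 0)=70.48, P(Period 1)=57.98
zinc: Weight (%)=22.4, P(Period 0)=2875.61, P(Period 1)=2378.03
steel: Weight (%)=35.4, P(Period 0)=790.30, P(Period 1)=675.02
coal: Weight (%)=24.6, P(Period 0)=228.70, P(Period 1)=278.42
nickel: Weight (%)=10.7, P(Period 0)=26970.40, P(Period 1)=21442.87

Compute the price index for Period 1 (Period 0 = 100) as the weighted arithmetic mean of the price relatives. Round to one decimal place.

crude oil: 6.9 × (57.98/70.48) = 6.9 × 0.822645 = 5.6762
zinc: 22.4 × (2378.03/2875.61) = 22.4 × 0.826965 = 18.5240
steel: 35.4 × (675.02/790.30) = 35.4 × 0.854131 = 30.2362
coal: 24.6 × (278.42/228.70) = 24.6 × 1.217403 = 29.9481
nickel: 10.7 × (21442.87/26970.40) = 10.7 × 0.795052 = 8.5071
Index = Σ wᵢ·(p₁ᵢ/p₀ᵢ) = 5.6762 + 18.5240 + 30.2362 + 29.9481 + 8.5071 = 92.8917

92.9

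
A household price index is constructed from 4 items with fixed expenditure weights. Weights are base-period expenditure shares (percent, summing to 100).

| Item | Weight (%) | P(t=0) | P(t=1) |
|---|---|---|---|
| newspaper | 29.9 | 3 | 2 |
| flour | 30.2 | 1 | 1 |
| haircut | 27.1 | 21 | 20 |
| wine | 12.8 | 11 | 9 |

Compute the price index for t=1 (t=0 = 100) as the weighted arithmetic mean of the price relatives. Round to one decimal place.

86.4

newspaper: 29.9 × (2/3) = 29.9 × 0.666667 = 19.9333
flour: 30.2 × (1/1) = 30.2 × 1.000000 = 30.2000
haircut: 27.1 × (20/21) = 27.1 × 0.952381 = 25.8095
wine: 12.8 × (9/11) = 12.8 × 0.818182 = 10.4727
Index = Σ wᵢ·(p₁ᵢ/p₀ᵢ) = 19.9333 + 30.2000 + 25.8095 + 10.4727 = 86.4156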